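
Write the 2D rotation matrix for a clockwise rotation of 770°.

Rotation matrix formula: [[cos θ, -sin θ], [sin θ, cos θ]]
A clockwise rotation by 770° is equivalent to a counterclockwise rotation by -770°.
For θ = -770°:
cos(-770°) = 0.6428
sin(-770°) = -0.7660
Result: [[0.6428, 0.7660], [-0.7660, 0.6428]]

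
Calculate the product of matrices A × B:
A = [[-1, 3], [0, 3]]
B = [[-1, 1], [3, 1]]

Matrix multiplication:
C[0][0] = -1×-1 + 3×3 = 10
C[0][1] = -1×1 + 3×1 = 2
C[1][0] = 0×-1 + 3×3 = 9
C[1][1] = 0×1 + 3×1 = 3
Result: [[10, 2], [9, 3]]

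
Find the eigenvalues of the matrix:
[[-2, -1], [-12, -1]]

Characteristic equation: det(A - λI) = 0
λ² - (trace)λ + (det) = 0
trace = -2 + -1 = -3, det = (-2)(-1) - (-1)(-12) = -10
λ² - (-3)λ + (-10) = 0
λ = (-3 ± √((-3)² - 4·(-10))) / 2 = (-3 ± √49) / 2
Solving: λ = -5, 2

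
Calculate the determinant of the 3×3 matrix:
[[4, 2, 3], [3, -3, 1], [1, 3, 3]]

Expansion along first row:
det = 4·det([[-3,1],[3,3]]) - 2·det([[3,1],[1,3]]) + 3·det([[3,-3],[1,3]])
    = 4·(-3·3 - 1·3) - 2·(3·3 - 1·1) + 3·(3·3 - -3·1)
    = 4·-12 - 2·8 + 3·12
    = -48 + -16 + 36 = -28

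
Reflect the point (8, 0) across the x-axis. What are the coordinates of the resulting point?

Reflection across x-axis: (8, 0) → (8, 0)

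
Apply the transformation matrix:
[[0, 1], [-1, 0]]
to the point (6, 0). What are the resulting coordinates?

Matrix multiplication:
[[0, 1], [-1, 0]] × [6, 0]ᵀ
= [(0)(6) + (1)(0), (-1)(6) + (0)(0)]ᵀ
= [0, -6]ᵀ
Result: (0, -6)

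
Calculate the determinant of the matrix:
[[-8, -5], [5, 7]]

For a 2×2 matrix [[a, b], [c, d]], det = ad - bc
det = (-8)(7) - (-5)(5) = -56 - -25 = -31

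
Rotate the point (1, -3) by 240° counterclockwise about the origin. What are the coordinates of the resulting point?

Rotation matrix for 240°: [[cos 240°, -sin 240°], [sin 240°, cos 240°]] ≈ [[-0.500000, 0.866025], [-0.866025, -0.500000]]
[[-0.500000, 0.866025], [-0.866025, -0.500000]] × [1, -3]ᵀ ≈ [-3.0981, 0.6340]ᵀ
Result: (-3.0981, 0.6340)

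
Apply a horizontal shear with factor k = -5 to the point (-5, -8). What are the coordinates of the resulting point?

Shear matrix for horizontal shear with factor k = -5:
[[1, -5], [0, 1]]
Result: (-5, -8) → (35, -8)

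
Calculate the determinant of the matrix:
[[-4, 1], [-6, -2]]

For a 2×2 matrix [[a, b], [c, d]], det = ad - bc
det = (-4)(-2) - (1)(-6) = 8 - -6 = 14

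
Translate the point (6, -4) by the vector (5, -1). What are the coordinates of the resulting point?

Translation by (5, -1) (homogeneous matrix [[1, 0, 5], [0, 1, -1], [0, 0, 1]]):
x' = 6 + 5 = 11
y' = -4 + -1 = -5
Result: (11, -5)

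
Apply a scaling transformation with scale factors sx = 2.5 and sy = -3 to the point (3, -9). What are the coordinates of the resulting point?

Scaling matrix:
[[2.50, 0], [0, -3]]
Result: (3 × 2.5, -9 × -3) = (7.5, 27)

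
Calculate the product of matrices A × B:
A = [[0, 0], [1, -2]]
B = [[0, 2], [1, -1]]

Matrix multiplication:
C[0][0] = 0×0 + 0×1 = 0
C[0][1] = 0×2 + 0×-1 = 0
C[1][0] = 1×0 + -2×1 = -2
C[1][1] = 1×2 + -2×-1 = 4
Result: [[0, 0], [-2, 4]]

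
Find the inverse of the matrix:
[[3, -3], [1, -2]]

For [[a,b],[c,d]], inverse = (1/det)·[[d,-b],[-c,a]]
det = (3)(-2) - (-3)(1) = -6 - -3 = -3
Inverse = (1/-3)·[[-2, 3], [-1, 3]]
= [[2/3, -1], [1/3, -1]]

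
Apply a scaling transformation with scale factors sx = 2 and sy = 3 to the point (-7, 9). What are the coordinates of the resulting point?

Scaling matrix:
[[2, 0], [0, 3]]
Result: (-7 × 2, 9 × 3) = (-14, 27)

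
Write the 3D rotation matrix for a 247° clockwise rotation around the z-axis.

Rotation matrix for clockwise 247° around z-axis:
A clockwise rotation by 247° is a counterclockwise rotation by -247°.
cos(-247°) = -0.3907, sin(-247°) = 0.9205
Result: [[-0.3907, -0.9205, 0], [0.9205, -0.3907, 0], [0, 0, 1]]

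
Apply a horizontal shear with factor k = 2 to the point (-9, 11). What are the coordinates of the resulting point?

Shear matrix for horizontal shear with factor k = 2:
[[1, 2], [0, 1]]
Result: (-9, 11) → (13, 11)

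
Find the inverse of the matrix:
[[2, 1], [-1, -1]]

For [[a,b],[c,d]], inverse = (1/det)·[[d,-b],[-c,a]]
det = (2)(-1) - (1)(-1) = -2 - -1 = -1
Inverse = (1/-1)·[[-1, -1], [1, 2]]
= [[1, 1], [-1, -2]]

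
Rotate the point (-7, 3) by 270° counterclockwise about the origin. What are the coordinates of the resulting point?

Rotation matrix for 270°: [[cos 270°, -sin 270°], [sin 270°, cos 270°]] = [[0, 1], [-1, 0]]
[[0, 1], [-1, 0]] × [-7, 3]ᵀ = [3, 7]ᵀ
Result: (3, 7)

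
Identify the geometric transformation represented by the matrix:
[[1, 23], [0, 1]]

This matrix represents: horizontal shear with factor 23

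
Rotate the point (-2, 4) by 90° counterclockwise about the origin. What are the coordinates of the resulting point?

Rotation matrix for 90°: [[cos 90°, -sin 90°], [sin 90°, cos 90°]] = [[0, -1], [1, 0]]
[[0, -1], [1, 0]] × [-2, 4]ᵀ = [-4, -2]ᵀ
Result: (-4, -2)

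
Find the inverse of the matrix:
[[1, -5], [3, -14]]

For [[a,b],[c,d]], inverse = (1/det)·[[d,-b],[-c,a]]
det = (1)(-14) - (-5)(3) = -14 - -15 = 1
Inverse = [[-14, 5], [-3, 1]]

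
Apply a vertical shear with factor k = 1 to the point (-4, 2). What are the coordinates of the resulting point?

Shear matrix for vertical shear with factor k = 1:
[[1, 0], [1, 1]]
Result: (-4, 2) → (-4, -2)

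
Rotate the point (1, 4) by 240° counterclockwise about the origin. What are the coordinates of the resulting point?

Rotation matrix for 240°: [[cos 240°, -sin 240°], [sin 240°, cos 240°]] ≈ [[-0.500000, 0.866025], [-0.866025, -0.500000]]
[[-0.500000, 0.866025], [-0.866025, -0.500000]] × [1, 4]ᵀ ≈ [2.9641, -2.8660]ᵀ
Result: (2.9641, -2.8660)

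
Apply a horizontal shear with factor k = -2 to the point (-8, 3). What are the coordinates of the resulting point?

Shear matrix for horizontal shear with factor k = -2:
[[1, -2], [0, 1]]
Result: (-8, 3) → (-14, 3)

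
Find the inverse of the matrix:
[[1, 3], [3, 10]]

For [[a,b],[c,d]], inverse = (1/det)·[[d,-b],[-c,a]]
det = (1)(10) - (3)(3) = 10 - 9 = 1
Inverse = [[10, -3], [-3, 1]]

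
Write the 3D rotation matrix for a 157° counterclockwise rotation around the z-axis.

Rotation matrix for counterclockwise 157° around z-axis:
cos(157°) = -0.9205, sin(157°) = 0.3907
Result: [[-0.9205, -0.3907, 0], [0.3907, -0.9205, 0], [0, 0, 1]]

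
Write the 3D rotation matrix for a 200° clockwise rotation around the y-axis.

Rotation matrix for clockwise 200° around y-axis:
A clockwise rotation by 200° is a counterclockwise rotation by -200°.
cos(-200°) = -0.9397, sin(-200°) = 0.3420
Result: [[-0.9397, 0, 0.3420], [0, 1, 0], [-0.3420, 0, -0.9397]]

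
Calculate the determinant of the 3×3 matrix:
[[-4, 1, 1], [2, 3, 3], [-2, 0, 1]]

Expansion along first row:
det = -4·det([[3,3],[0,1]]) - 1·det([[2,3],[-2,1]]) + 1·det([[2,3],[-2,0]])
    = -4·(3·1 - 3·0) - 1·(2·1 - 3·-2) + 1·(2·0 - 3·-2)
    = -4·3 - 1·8 + 1·6
    = -12 + -8 + 6 = -14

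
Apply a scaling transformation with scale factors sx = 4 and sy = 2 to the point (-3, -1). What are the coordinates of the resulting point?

Scaling matrix:
[[4, 0], [0, 2]]
Result: (-3 × 4, -1 × 2) = (-12, -2)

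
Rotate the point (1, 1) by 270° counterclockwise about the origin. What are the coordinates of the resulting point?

Rotation matrix for 270°: [[cos 270°, -sin 270°], [sin 270°, cos 270°]] = [[0, 1], [-1, 0]]
[[0, 1], [-1, 0]] × [1, 1]ᵀ = [1, -1]ᵀ
Result: (1, -1)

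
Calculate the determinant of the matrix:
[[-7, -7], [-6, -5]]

For a 2×2 matrix [[a, b], [c, d]], det = ad - bc
det = (-7)(-5) - (-7)(-6) = 35 - 42 = -7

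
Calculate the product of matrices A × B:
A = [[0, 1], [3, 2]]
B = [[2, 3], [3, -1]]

Matrix multiplication:
C[0][0] = 0×2 + 1×3 = 3
C[0][1] = 0×3 + 1×-1 = -1
C[1][0] = 3×2 + 2×3 = 12
C[1][1] = 3×3 + 2×-1 = 7
Result: [[3, -1], [12, 7]]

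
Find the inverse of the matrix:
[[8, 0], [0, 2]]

For [[a,b],[c,d]], inverse = (1/det)·[[d,-b],[-c,a]]
det = (8)(2) - (0)(0) = 16 - 0 = 16
Inverse = (1/16)·[[2, 0], [0, 8]]
= [[1/8, 0], [0, 1/2]]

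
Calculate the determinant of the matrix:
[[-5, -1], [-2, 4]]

For a 2×2 matrix [[a, b], [c, d]], det = ad - bc
det = (-5)(4) - (-1)(-2) = -20 - 2 = -22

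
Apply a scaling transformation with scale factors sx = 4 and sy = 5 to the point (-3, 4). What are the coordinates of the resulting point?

Scaling matrix:
[[4, 0], [0, 5]]
Result: (-3 × 4, 4 × 5) = (-12, 20)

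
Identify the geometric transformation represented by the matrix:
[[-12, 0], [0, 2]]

This matrix represents: non-uniform scaling by sx = -12, sy = 2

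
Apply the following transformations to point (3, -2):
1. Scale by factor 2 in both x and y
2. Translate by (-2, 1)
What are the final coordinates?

Step 1: Scale (3, -2) by 2 → (6, -4)
Step 2: Translate by (-2, 1) → (4, -3)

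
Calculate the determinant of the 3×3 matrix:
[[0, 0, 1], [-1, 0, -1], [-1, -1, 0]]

Expansion along first row:
det = 0·det([[0,-1],[-1,0]]) - 0·det([[-1,-1],[-1,0]]) + 1·det([[-1,0],[-1,-1]])
    = 0·(0·0 - -1·-1) - 0·(-1·0 - -1·-1) + 1·(-1·-1 - 0·-1)
    = 0·-1 - 0·-1 + 1·1
    = 0 + 0 + 1 = 1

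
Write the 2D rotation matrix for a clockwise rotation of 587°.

Rotation matrix formula: [[cos θ, -sin θ], [sin θ, cos θ]]
A clockwise rotation by 587° is equivalent to a counterclockwise rotation by -587°.
For θ = -587°:
cos(-587°) = -0.6820
sin(-587°) = 0.7314
Result: [[-0.6820, -0.7314], [0.7314, -0.6820]]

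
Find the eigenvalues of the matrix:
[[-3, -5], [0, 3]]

Characteristic equation: det(A - λI) = 0
λ² - (trace)λ + (det) = 0
trace = -3 + 3 = 0, det = (-3)(3) - (-5)(0) = -9
λ² - (0)λ + (-9) = 0
λ = (0 ± √((0)² - 4·(-9))) / 2 = (0 ± √36) / 2
Solving: λ = -3, 3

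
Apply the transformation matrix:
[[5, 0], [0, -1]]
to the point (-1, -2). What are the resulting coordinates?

Matrix multiplication:
[[5, 0], [0, -1]] × [-1, -2]ᵀ
= [(5)(-1) + (0)(-2), (0)(-1) + (-1)(-2)]ᵀ
= [-5, 2]ᵀ
Result: (-5, 2)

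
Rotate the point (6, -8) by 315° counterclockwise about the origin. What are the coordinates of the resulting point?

Rotation matrix for 315°: [[cos 315°, -sin 315°], [sin 315°, cos 315°]] ≈ [[0.707107, 0.707107], [-0.707107, 0.707107]]
[[0.707107, 0.707107], [-0.707107, 0.707107]] × [6, -8]ᵀ ≈ [-1.4142, -9.8995]ᵀ
Result: (-1.4142, -9.8995)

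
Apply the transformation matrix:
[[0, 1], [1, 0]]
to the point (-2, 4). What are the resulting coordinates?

Matrix multiplication:
[[0, 1], [1, 0]] × [-2, 4]ᵀ
= [(0)(-2) + (1)(4), (1)(-2) + (0)(4)]ᵀ
= [4, -2]ᵀ
Result: (4, -2)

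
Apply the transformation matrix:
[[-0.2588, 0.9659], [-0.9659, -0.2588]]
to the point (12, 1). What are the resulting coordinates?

Matrix multiplication:
[[-0.2588, 0.9659], [-0.9659, -0.2588]] × [12, 1]ᵀ
= [(-0.2588)(12) + (0.9659)(1), (-0.9659)(12) + (-0.2588)(1)]ᵀ
= [-2.1397, -11.8496]ᵀ
Result: (-2.1397, -11.8496)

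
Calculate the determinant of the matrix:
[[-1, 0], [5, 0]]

For a 2×2 matrix [[a, b], [c, d]], det = ad - bc
det = (-1)(0) - (0)(5) = 0 - 0 = 0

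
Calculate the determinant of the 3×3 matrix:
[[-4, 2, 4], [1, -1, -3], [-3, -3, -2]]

Expansion along first row:
det = -4·det([[-1,-3],[-3,-2]]) - 2·det([[1,-3],[-3,-2]]) + 4·det([[1,-1],[-3,-3]])
    = -4·(-1·-2 - -3·-3) - 2·(1·-2 - -3·-3) + 4·(1·-3 - -1·-3)
    = -4·-7 - 2·-11 + 4·-6
    = 28 + 22 + -24 = 26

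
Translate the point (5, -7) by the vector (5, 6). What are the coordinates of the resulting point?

Translation by (5, 6) (homogeneous matrix [[1, 0, 5], [0, 1, 6], [0, 0, 1]]):
x' = 5 + 5 = 10
y' = -7 + 6 = -1
Result: (10, -1)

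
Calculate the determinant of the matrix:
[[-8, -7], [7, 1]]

For a 2×2 matrix [[a, b], [c, d]], det = ad - bc
det = (-8)(1) - (-7)(7) = -8 - -49 = 41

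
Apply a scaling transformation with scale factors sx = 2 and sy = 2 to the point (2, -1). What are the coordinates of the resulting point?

Scaling matrix:
[[2, 0], [0, 2]]
Result: (2 × 2, -1 × 2) = (4, -2)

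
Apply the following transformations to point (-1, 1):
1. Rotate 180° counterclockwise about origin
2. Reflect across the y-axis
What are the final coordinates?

Step 1: Rotate 180° → (1, -1)
Step 2: Reflect across y-axis → (-1, -1)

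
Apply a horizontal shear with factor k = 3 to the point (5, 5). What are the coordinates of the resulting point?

Shear matrix for horizontal shear with factor k = 3:
[[1, 3], [0, 1]]
Result: (5, 5) → (20, 5)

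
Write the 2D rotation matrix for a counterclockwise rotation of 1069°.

Rotation matrix formula: [[cos θ, -sin θ], [sin θ, cos θ]]
For θ = 1069°:
cos(1069°) = 0.9816
sin(1069°) = -0.1908
Result: [[0.9816, 0.1908], [-0.1908, 0.9816]]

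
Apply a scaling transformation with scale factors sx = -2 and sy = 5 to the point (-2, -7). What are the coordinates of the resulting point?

Scaling matrix:
[[-2, 0], [0, 5]]
Result: (-2 × -2, -7 × 5) = (4, -35)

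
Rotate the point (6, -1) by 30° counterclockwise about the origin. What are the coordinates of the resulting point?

Rotation matrix for 30°: [[cos 30°, -sin 30°], [sin 30°, cos 30°]] ≈ [[0.866025, -0.500000], [0.500000, 0.866025]]
[[0.866025, -0.500000], [0.500000, 0.866025]] × [6, -1]ᵀ ≈ [5.6962, 2.1340]ᵀ
Result: (5.6962, 2.1340)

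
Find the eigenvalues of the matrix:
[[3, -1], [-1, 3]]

Characteristic equation: det(A - λI) = 0
λ² - (trace)λ + (det) = 0
trace = 3 + 3 = 6, det = (3)(3) - (-1)(-1) = 8
λ² - (6)λ + (8) = 0
λ = (6 ± √((6)² - 4·(8))) / 2 = (6 ± √4) / 2
Solving: λ = 2, 4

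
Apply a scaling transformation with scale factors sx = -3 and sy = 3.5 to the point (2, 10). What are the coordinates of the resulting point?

Scaling matrix:
[[-3, 0], [0, 3.50]]
Result: (2 × -3, 10 × 3.5) = (-6, 35)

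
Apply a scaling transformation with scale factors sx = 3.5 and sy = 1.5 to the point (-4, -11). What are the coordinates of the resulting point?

Scaling matrix:
[[3.50, 0], [0, 1.50]]
Result: (-4 × 3.5, -11 × 1.5) = (-14, -16.5)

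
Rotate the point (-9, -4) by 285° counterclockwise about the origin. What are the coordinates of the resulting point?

Rotation matrix for 285°: [[cos 285°, -sin 285°], [sin 285°, cos 285°]] ≈ [[0.258819, 0.965926], [-0.965926, 0.258819]]
[[0.258819, 0.965926], [-0.965926, 0.258819]] × [-9, -4]ᵀ ≈ [-6.1931, 7.6581]ᵀ
Result: (-6.1931, 7.6581)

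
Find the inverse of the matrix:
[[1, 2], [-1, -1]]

For [[a,b],[c,d]], inverse = (1/det)·[[d,-b],[-c,a]]
det = (1)(-1) - (2)(-1) = -1 - -2 = 1
Inverse = [[-1, -2], [1, 1]]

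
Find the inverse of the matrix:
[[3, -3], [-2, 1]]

For [[a,b],[c,d]], inverse = (1/det)·[[d,-b],[-c,a]]
det = (3)(1) - (-3)(-2) = 3 - 6 = -3
Inverse = (1/-3)·[[1, 3], [2, 3]]
= [[-1/3, -1], [-2/3, -1]]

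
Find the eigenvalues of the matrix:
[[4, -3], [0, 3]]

Characteristic equation: det(A - λI) = 0
λ² - (trace)λ + (det) = 0
trace = 4 + 3 = 7, det = (4)(3) - (-3)(0) = 12
λ² - (7)λ + (12) = 0
λ = (7 ± √((7)² - 4·(12))) / 2 = (7 ± √1) / 2
Solving: λ = 3, 4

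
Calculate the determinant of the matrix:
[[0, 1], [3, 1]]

For a 2×2 matrix [[a, b], [c, d]], det = ad - bc
det = (0)(1) - (1)(3) = 0 - 3 = -3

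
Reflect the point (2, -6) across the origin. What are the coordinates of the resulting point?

Reflection across origin: (2, -6) → (-2, 6)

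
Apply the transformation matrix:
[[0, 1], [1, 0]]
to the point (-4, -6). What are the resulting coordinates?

Matrix multiplication:
[[0, 1], [1, 0]] × [-4, -6]ᵀ
= [(0)(-4) + (1)(-6), (1)(-4) + (0)(-6)]ᵀ
= [-6, -4]ᵀ
Result: (-6, -4)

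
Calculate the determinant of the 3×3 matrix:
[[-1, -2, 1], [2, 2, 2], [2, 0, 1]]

Expansion along first row:
det = -1·det([[2,2],[0,1]]) - -2·det([[2,2],[2,1]]) + 1·det([[2,2],[2,0]])
    = -1·(2·1 - 2·0) - -2·(2·1 - 2·2) + 1·(2·0 - 2·2)
    = -1·2 - -2·-2 + 1·-4
    = -2 + -4 + -4 = -10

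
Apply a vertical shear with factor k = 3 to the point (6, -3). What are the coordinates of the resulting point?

Shear matrix for vertical shear with factor k = 3:
[[1, 0], [3, 1]]
Result: (6, -3) → (6, 15)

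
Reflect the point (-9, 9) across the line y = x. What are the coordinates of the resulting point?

Reflection across line y = x: (-9, 9) → (9, -9)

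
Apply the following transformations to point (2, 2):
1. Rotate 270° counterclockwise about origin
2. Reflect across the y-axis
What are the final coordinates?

Step 1: Rotate 270° → (2, -2)
Step 2: Reflect across y-axis → (-2, -2)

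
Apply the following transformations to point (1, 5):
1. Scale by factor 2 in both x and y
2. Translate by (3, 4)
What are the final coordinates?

Step 1: Scale (1, 5) by 2 → (2, 10)
Step 2: Translate by (3, 4) → (5, 14)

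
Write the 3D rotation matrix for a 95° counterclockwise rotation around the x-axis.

Rotation matrix for counterclockwise 95° around x-axis:
cos(95°) = -0.0872, sin(95°) = 0.9962
Result: [[1, 0, 0], [0, -0.0872, -0.9962], [0, 0.9962, -0.0872]]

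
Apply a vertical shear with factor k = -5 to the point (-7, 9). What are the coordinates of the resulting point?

Shear matrix for vertical shear with factor k = -5:
[[1, 0], [-5, 1]]
Result: (-7, 9) → (-7, 44)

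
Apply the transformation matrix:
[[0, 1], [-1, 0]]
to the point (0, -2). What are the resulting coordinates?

Matrix multiplication:
[[0, 1], [-1, 0]] × [0, -2]ᵀ
= [(0)(0) + (1)(-2), (-1)(0) + (0)(-2)]ᵀ
= [-2, 0]ᵀ
Result: (-2, 0)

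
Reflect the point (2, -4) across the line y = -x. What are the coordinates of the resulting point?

Reflection across line y = -x: (2, -4) → (4, -2)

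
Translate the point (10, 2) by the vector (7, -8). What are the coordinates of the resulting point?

Translation by (7, -8) (homogeneous matrix [[1, 0, 7], [0, 1, -8], [0, 0, 1]]):
x' = 10 + 7 = 17
y' = 2 + -8 = -6
Result: (17, -6)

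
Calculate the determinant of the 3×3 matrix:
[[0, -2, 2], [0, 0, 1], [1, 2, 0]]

Expansion along first row:
det = 0·det([[0,1],[2,0]]) - -2·det([[0,1],[1,0]]) + 2·det([[0,0],[1,2]])
    = 0·(0·0 - 1·2) - -2·(0·0 - 1·1) + 2·(0·2 - 0·1)
    = 0·-2 - -2·-1 + 2·0
    = 0 + -2 + 0 = -2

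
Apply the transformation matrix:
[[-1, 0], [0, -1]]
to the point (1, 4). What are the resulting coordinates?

Matrix multiplication:
[[-1, 0], [0, -1]] × [1, 4]ᵀ
= [(-1)(1) + (0)(4), (0)(1) + (-1)(4)]ᵀ
= [-1, -4]ᵀ
Result: (-1, -4)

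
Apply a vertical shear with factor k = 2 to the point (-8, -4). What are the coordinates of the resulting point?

Shear matrix for vertical shear with factor k = 2:
[[1, 0], [2, 1]]
Result: (-8, -4) → (-8, -20)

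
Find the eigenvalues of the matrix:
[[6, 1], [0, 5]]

Characteristic equation: det(A - λI) = 0
λ² - (trace)λ + (det) = 0
trace = 6 + 5 = 11, det = (6)(5) - (1)(0) = 30
λ² - (11)λ + (30) = 0
λ = (11 ± √((11)² - 4·(30))) / 2 = (11 ± √1) / 2
Solving: λ = 5, 6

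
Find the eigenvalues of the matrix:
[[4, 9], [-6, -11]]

Characteristic equation: det(A - λI) = 0
λ² - (trace)λ + (det) = 0
trace = 4 + -11 = -7, det = (4)(-11) - (9)(-6) = 10
λ² - (-7)λ + (10) = 0
λ = (-7 ± √((-7)² - 4·(10))) / 2 = (-7 ± √9) / 2
Solving: λ = -5, -2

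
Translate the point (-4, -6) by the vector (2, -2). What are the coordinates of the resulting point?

Translation by (2, -2) (homogeneous matrix [[1, 0, 2], [0, 1, -2], [0, 0, 1]]):
x' = -4 + 2 = -2
y' = -6 + -2 = -8
Result: (-2, -8)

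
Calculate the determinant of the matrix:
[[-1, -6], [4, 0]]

For a 2×2 matrix [[a, b], [c, d]], det = ad - bc
det = (-1)(0) - (-6)(4) = 0 - -24 = 24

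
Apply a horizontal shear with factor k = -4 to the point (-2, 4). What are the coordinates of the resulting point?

Shear matrix for horizontal shear with factor k = -4:
[[1, -4], [0, 1]]
Result: (-2, 4) → (-18, 4)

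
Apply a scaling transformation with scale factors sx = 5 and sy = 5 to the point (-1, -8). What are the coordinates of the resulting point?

Scaling matrix:
[[5, 0], [0, 5]]
Result: (-1 × 5, -8 × 5) = (-5, -40)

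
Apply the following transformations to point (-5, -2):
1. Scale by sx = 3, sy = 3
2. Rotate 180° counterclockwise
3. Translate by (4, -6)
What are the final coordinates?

Step 1: Scale → (-15, -6)
Step 2: Rotate 180° → (15, 6)
Step 3: Translate → (19, 0)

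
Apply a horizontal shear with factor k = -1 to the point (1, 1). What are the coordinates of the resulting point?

Shear matrix for horizontal shear with factor k = -1:
[[1, -1], [0, 1]]
Result: (1, 1) → (0, 1)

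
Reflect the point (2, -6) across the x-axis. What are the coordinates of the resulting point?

Reflection across x-axis: (2, -6) → (2, 6)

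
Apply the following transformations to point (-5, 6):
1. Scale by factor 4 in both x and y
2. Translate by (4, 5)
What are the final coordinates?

Step 1: Scale (-5, 6) by 4 → (-20, 24)
Step 2: Translate by (4, 5) → (-16, 29)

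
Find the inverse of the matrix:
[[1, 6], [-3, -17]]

For [[a,b],[c,d]], inverse = (1/det)·[[d,-b],[-c,a]]
det = (1)(-17) - (6)(-3) = -17 - -18 = 1
Inverse = [[-17, -6], [3, 1]]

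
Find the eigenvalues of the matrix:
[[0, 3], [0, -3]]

Characteristic equation: det(A - λI) = 0
λ² - (trace)λ + (det) = 0
trace = 0 + -3 = -3, det = (0)(-3) - (3)(0) = 0
λ² - (-3)λ + (0) = 0
λ = (-3 ± √((-3)² - 4·(0))) / 2 = (-3 ± √9) / 2
Solving: λ = -3, 0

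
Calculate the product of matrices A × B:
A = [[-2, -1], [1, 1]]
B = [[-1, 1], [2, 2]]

Matrix multiplication:
C[0][0] = -2×-1 + -1×2 = 0
C[0][1] = -2×1 + -1×2 = -4
C[1][0] = 1×-1 + 1×2 = 1
C[1][1] = 1×1 + 1×2 = 3
Result: [[0, -4], [1, 3]]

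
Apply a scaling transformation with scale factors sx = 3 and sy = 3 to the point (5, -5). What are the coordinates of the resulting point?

Scaling matrix:
[[3, 0], [0, 3]]
Result: (5 × 3, -5 × 3) = (15, -15)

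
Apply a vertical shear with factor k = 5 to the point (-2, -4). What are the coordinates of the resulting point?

Shear matrix for vertical shear with factor k = 5:
[[1, 0], [5, 1]]
Result: (-2, -4) → (-2, -14)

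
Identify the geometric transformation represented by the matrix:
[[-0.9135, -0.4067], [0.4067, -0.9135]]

This matrix represents: rotation by 156° counterclockwise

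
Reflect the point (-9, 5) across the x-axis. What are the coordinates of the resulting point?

Reflection across x-axis: (-9, 5) → (-9, -5)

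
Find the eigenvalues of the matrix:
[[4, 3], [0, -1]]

Characteristic equation: det(A - λI) = 0
λ² - (trace)λ + (det) = 0
trace = 4 + -1 = 3, det = (4)(-1) - (3)(0) = -4
λ² - (3)λ + (-4) = 0
λ = (3 ± √((3)² - 4·(-4))) / 2 = (3 ± √25) / 2
Solving: λ = -1, 4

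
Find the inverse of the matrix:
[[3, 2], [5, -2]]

For [[a,b],[c,d]], inverse = (1/det)·[[d,-b],[-c,a]]
det = (3)(-2) - (2)(5) = -6 - 10 = -16
Inverse = (1/-16)·[[-2, -2], [-5, 3]]
= [[1/8, 1/8], [5/16, -3/16]]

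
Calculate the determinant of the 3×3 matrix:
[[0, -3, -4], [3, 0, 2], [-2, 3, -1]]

Expansion along first row:
det = 0·det([[0,2],[3,-1]]) - -3·det([[3,2],[-2,-1]]) + -4·det([[3,0],[-2,3]])
    = 0·(0·-1 - 2·3) - -3·(3·-1 - 2·-2) + -4·(3·3 - 0·-2)
    = 0·-6 - -3·1 + -4·9
    = 0 + 3 + -36 = -33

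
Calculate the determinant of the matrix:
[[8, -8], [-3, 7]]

For a 2×2 matrix [[a, b], [c, d]], det = ad - bc
det = (8)(7) - (-8)(-3) = 56 - 24 = 32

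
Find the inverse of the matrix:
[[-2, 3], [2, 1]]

For [[a,b],[c,d]], inverse = (1/det)·[[d,-b],[-c,a]]
det = (-2)(1) - (3)(2) = -2 - 6 = -8
Inverse = (1/-8)·[[1, -3], [-2, -2]]
= [[-1/8, 3/8], [1/4, 1/4]]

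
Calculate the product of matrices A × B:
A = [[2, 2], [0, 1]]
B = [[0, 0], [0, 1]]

Matrix multiplication:
C[0][0] = 2×0 + 2×0 = 0
C[0][1] = 2×0 + 2×1 = 2
C[1][0] = 0×0 + 1×0 = 0
C[1][1] = 0×0 + 1×1 = 1
Result: [[0, 2], [0, 1]]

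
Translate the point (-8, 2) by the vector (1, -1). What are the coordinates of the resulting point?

Translation by (1, -1) (homogeneous matrix [[1, 0, 1], [0, 1, -1], [0, 0, 1]]):
x' = -8 + 1 = -7
y' = 2 + -1 = 1
Result: (-7, 1)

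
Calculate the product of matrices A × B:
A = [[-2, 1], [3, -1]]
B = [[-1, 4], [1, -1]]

Matrix multiplication:
C[0][0] = -2×-1 + 1×1 = 3
C[0][1] = -2×4 + 1×-1 = -9
C[1][0] = 3×-1 + -1×1 = -4
C[1][1] = 3×4 + -1×-1 = 13
Result: [[3, -9], [-4, 13]]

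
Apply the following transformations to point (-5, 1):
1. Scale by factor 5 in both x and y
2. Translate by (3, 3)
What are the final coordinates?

Step 1: Scale (-5, 1) by 5 → (-25, 5)
Step 2: Translate by (3, 3) → (-22, 8)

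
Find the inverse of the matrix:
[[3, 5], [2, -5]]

For [[a,b],[c,d]], inverse = (1/det)·[[d,-b],[-c,a]]
det = (3)(-5) - (5)(2) = -15 - 10 = -25
Inverse = (1/-25)·[[-5, -5], [-2, 3]]
= [[1/5, 1/5], [2/25, -3/25]]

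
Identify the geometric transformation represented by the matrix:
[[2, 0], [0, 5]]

This matrix represents: non-uniform scaling by sx = 2, sy = 5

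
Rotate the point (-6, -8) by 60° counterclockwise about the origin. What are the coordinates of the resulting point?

Rotation matrix for 60°: [[cos 60°, -sin 60°], [sin 60°, cos 60°]] ≈ [[0.500000, -0.866025], [0.866025, 0.500000]]
[[0.500000, -0.866025], [0.866025, 0.500000]] × [-6, -8]ᵀ ≈ [3.9282, -9.1962]ᵀ
Result: (3.9282, -9.1962)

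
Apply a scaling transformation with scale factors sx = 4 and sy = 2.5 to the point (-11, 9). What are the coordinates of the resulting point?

Scaling matrix:
[[4, 0], [0, 2.50]]
Result: (-11 × 4, 9 × 2.5) = (-44, 22.5)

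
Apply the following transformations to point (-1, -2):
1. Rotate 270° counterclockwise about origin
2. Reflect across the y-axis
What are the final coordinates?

Step 1: Rotate 270° → (-2, 1)
Step 2: Reflect across y-axis → (2, 1)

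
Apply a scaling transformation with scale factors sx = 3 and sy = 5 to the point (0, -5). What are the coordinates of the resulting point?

Scaling matrix:
[[3, 0], [0, 5]]
Result: (0 × 3, -5 × 5) = (0, -25)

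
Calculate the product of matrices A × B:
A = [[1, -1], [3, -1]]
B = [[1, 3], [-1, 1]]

Matrix multiplication:
C[0][0] = 1×1 + -1×-1 = 2
C[0][1] = 1×3 + -1×1 = 2
C[1][0] = 3×1 + -1×-1 = 4
C[1][1] = 3×3 + -1×1 = 8
Result: [[2, 2], [4, 8]]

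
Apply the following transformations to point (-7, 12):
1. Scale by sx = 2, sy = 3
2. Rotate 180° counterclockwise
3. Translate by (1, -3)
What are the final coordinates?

Step 1: Scale → (-14, 36)
Step 2: Rotate 180° → (14, -36)
Step 3: Translate → (15, -39)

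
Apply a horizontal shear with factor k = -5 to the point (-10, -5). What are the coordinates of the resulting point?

Shear matrix for horizontal shear with factor k = -5:
[[1, -5], [0, 1]]
Result: (-10, -5) → (15, -5)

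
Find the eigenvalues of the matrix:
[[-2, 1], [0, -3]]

Characteristic equation: det(A - λI) = 0
λ² - (trace)λ + (det) = 0
trace = -2 + -3 = -5, det = (-2)(-3) - (1)(0) = 6
λ² - (-5)λ + (6) = 0
λ = (-5 ± √((-5)² - 4·(6))) / 2 = (-5 ± √1) / 2
Solving: λ = -3, -2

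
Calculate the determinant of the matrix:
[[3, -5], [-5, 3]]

For a 2×2 matrix [[a, b], [c, d]], det = ad - bc
det = (3)(3) - (-5)(-5) = 9 - 25 = -16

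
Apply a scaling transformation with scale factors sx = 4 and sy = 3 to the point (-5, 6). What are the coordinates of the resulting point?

Scaling matrix:
[[4, 0], [0, 3]]
Result: (-5 × 4, 6 × 3) = (-20, 18)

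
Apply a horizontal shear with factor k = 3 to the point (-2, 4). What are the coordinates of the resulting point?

Shear matrix for horizontal shear with factor k = 3:
[[1, 3], [0, 1]]
Result: (-2, 4) → (10, 4)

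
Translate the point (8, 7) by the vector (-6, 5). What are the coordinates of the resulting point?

Translation by (-6, 5) (homogeneous matrix [[1, 0, -6], [0, 1, 5], [0, 0, 1]]):
x' = 8 + -6 = 2
y' = 7 + 5 = 12
Result: (2, 12)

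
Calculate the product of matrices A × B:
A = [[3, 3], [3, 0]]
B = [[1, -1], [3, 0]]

Matrix multiplication:
C[0][0] = 3×1 + 3×3 = 12
C[0][1] = 3×-1 + 3×0 = -3
C[1][0] = 3×1 + 0×3 = 3
C[1][1] = 3×-1 + 0×0 = -3
Result: [[12, -3], [3, -3]]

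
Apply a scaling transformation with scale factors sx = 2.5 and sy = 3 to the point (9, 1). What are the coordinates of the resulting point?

Scaling matrix:
[[2.50, 0], [0, 3]]
Result: (9 × 2.5, 1 × 3) = (22.5, 3)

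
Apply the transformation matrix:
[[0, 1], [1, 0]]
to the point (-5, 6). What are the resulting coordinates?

Matrix multiplication:
[[0, 1], [1, 0]] × [-5, 6]ᵀ
= [(0)(-5) + (1)(6), (1)(-5) + (0)(6)]ᵀ
= [6, -5]ᵀ
Result: (6, -5)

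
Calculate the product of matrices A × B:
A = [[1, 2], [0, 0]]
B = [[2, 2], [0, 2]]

Matrix multiplication:
C[0][0] = 1×2 + 2×0 = 2
C[0][1] = 1×2 + 2×2 = 6
C[1][0] = 0×2 + 0×0 = 0
C[1][1] = 0×2 + 0×2 = 0
Result: [[2, 6], [0, 0]]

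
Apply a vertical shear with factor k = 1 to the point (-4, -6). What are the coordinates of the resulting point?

Shear matrix for vertical shear with factor k = 1:
[[1, 0], [1, 1]]
Result: (-4, -6) → (-4, -10)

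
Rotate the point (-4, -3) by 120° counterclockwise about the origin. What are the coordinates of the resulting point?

Rotation matrix for 120°: [[cos 120°, -sin 120°], [sin 120°, cos 120°]] ≈ [[-0.500000, -0.866025], [0.866025, -0.500000]]
[[-0.500000, -0.866025], [0.866025, -0.500000]] × [-4, -3]ᵀ ≈ [4.5981, -1.9641]ᵀ
Result: (4.5981, -1.9641)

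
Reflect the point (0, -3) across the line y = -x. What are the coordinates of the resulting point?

Reflection across line y = -x: (0, -3) → (3, 0)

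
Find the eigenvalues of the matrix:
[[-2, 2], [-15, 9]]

Characteristic equation: det(A - λI) = 0
λ² - (trace)λ + (det) = 0
trace = -2 + 9 = 7, det = (-2)(9) - (2)(-15) = 12
λ² - (7)λ + (12) = 0
λ = (7 ± √((7)² - 4·(12))) / 2 = (7 ± √1) / 2
Solving: λ = 3, 4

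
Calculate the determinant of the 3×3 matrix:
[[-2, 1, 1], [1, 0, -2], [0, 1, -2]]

Expansion along first row:
det = -2·det([[0,-2],[1,-2]]) - 1·det([[1,-2],[0,-2]]) + 1·det([[1,0],[0,1]])
    = -2·(0·-2 - -2·1) - 1·(1·-2 - -2·0) + 1·(1·1 - 0·0)
    = -2·2 - 1·-2 + 1·1
    = -4 + 2 + 1 = -1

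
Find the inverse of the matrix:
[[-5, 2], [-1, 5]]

For [[a,b],[c,d]], inverse = (1/det)·[[d,-b],[-c,a]]
det = (-5)(5) - (2)(-1) = -25 - -2 = -23
Inverse = (1/-23)·[[5, -2], [1, -5]]
= [[-5/23, 2/23], [-1/23, 5/23]]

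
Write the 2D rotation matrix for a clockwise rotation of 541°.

Rotation matrix formula: [[cos θ, -sin θ], [sin θ, cos θ]]
A clockwise rotation by 541° is equivalent to a counterclockwise rotation by -541°.
For θ = -541°:
cos(-541°) = -0.9998
sin(-541°) = 0.0175
Result: [[-0.9998, -0.0175], [0.0175, -0.9998]]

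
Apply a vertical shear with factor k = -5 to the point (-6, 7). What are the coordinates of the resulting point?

Shear matrix for vertical shear with factor k = -5:
[[1, 0], [-5, 1]]
Result: (-6, 7) → (-6, 37)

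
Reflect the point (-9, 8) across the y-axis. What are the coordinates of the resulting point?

Reflection across y-axis: (-9, 8) → (9, 8)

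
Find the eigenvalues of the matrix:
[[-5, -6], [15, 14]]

Characteristic equation: det(A - λI) = 0
λ² - (trace)λ + (det) = 0
trace = -5 + 14 = 9, det = (-5)(14) - (-6)(15) = 20
λ² - (9)λ + (20) = 0
λ = (9 ± √((9)² - 4·(20))) / 2 = (9 ± √1) / 2
Solving: λ = 4, 5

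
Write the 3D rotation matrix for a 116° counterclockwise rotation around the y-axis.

Rotation matrix for counterclockwise 116° around y-axis:
cos(116°) = -0.4384, sin(116°) = 0.8988
Result: [[-0.4384, 0, 0.8988], [0, 1, 0], [-0.8988, 0, -0.4384]]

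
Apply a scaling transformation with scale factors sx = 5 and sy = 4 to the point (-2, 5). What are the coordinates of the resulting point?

Scaling matrix:
[[5, 0], [0, 4]]
Result: (-2 × 5, 5 × 4) = (-10, 20)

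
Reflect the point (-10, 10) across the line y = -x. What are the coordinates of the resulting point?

Reflection across line y = -x: (-10, 10) → (-10, 10)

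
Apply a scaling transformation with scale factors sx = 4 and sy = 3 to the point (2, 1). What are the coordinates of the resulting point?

Scaling matrix:
[[4, 0], [0, 3]]
Result: (2 × 4, 1 × 3) = (8, 3)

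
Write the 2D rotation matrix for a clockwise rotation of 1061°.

Rotation matrix formula: [[cos θ, -sin θ], [sin θ, cos θ]]
A clockwise rotation by 1061° is equivalent to a counterclockwise rotation by -1061°.
For θ = -1061°:
cos(-1061°) = 0.9455
sin(-1061°) = 0.3256
Result: [[0.9455, -0.3256], [0.3256, 0.9455]]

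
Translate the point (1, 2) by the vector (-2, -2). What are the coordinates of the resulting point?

Translation by (-2, -2) (homogeneous matrix [[1, 0, -2], [0, 1, -2], [0, 0, 1]]):
x' = 1 + -2 = -1
y' = 2 + -2 = 0
Result: (-1, 0)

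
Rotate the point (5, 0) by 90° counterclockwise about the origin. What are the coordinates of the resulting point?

Rotation matrix for 90°: [[cos 90°, -sin 90°], [sin 90°, cos 90°]] = [[0, -1], [1, 0]]
[[0, -1], [1, 0]] × [5, 0]ᵀ = [0, 5]ᵀ
Result: (0, 5)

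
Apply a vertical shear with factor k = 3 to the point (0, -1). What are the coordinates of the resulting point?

Shear matrix for vertical shear with factor k = 3:
[[1, 0], [3, 1]]
Result: (0, -1) → (0, -1)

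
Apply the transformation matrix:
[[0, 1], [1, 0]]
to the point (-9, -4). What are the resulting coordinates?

Matrix multiplication:
[[0, 1], [1, 0]] × [-9, -4]ᵀ
= [(0)(-9) + (1)(-4), (1)(-9) + (0)(-4)]ᵀ
= [-4, -9]ᵀ
Result: (-4, -9)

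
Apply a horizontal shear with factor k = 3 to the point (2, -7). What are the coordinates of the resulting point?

Shear matrix for horizontal shear with factor k = 3:
[[1, 3], [0, 1]]
Result: (2, -7) → (-19, -7)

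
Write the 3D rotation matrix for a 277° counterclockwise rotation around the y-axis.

Rotation matrix for counterclockwise 277° around y-axis:
cos(277°) = 0.1219, sin(277°) = -0.9925
Result: [[0.1219, 0, -0.9925], [0, 1, 0], [0.9925, 0, 0.1219]]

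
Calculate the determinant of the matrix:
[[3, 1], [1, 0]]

For a 2×2 matrix [[a, b], [c, d]], det = ad - bc
det = (3)(0) - (1)(1) = 0 - 1 = -1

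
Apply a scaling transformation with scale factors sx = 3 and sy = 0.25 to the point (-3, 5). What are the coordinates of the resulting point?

Scaling matrix:
[[3, 0], [0, 0.25]]
Result: (-3 × 3, 5 × 0.25) = (-9, 1.25)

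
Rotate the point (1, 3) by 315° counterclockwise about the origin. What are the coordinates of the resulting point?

Rotation matrix for 315°: [[cos 315°, -sin 315°], [sin 315°, cos 315°]] ≈ [[0.707107, 0.707107], [-0.707107, 0.707107]]
[[0.707107, 0.707107], [-0.707107, 0.707107]] × [1, 3]ᵀ ≈ [2.8284, 1.4142]ᵀ
Result: (2.8284, 1.4142)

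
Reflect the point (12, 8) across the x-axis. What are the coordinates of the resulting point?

Reflection across x-axis: (12, 8) → (12, -8)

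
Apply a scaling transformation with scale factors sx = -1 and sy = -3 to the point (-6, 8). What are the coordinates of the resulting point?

Scaling matrix:
[[-1, 0], [0, -3]]
Result: (-6 × -1, 8 × -3) = (6, -24)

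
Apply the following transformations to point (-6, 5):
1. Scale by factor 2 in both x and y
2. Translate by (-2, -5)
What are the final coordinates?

Step 1: Scale (-6, 5) by 2 → (-12, 10)
Step 2: Translate by (-2, -5) → (-14, 5)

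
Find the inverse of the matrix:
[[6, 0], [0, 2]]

For [[a,b],[c,d]], inverse = (1/det)·[[d,-b],[-c,a]]
det = (6)(2) - (0)(0) = 12 - 0 = 12
Inverse = (1/12)·[[2, 0], [0, 6]]
= [[1/6, 0], [0, 1/2]]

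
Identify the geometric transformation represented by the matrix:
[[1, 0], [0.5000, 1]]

This matrix represents: vertical shear with factor 0.5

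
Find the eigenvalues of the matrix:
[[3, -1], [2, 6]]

Characteristic equation: det(A - λI) = 0
λ² - (trace)λ + (det) = 0
trace = 3 + 6 = 9, det = (3)(6) - (-1)(2) = 20
λ² - (9)λ + (20) = 0
λ = (9 ± √((9)² - 4·(20))) / 2 = (9 ± √1) / 2
Solving: λ = 4, 5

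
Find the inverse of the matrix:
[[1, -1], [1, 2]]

For [[a,b],[c,d]], inverse = (1/det)·[[d,-b],[-c,a]]
det = (1)(2) - (-1)(1) = 2 - -1 = 3
Inverse = (1/3)·[[2, 1], [-1, 1]]
= [[2/3, 1/3], [-1/3, 1/3]]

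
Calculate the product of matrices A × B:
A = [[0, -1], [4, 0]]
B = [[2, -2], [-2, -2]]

Matrix multiplication:
C[0][0] = 0×2 + -1×-2 = 2
C[0][1] = 0×-2 + -1×-2 = 2
C[1][0] = 4×2 + 0×-2 = 8
C[1][1] = 4×-2 + 0×-2 = -8
Result: [[2, 2], [8, -8]]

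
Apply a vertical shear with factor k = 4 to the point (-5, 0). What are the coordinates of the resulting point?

Shear matrix for vertical shear with factor k = 4:
[[1, 0], [4, 1]]
Result: (-5, 0) → (-5, -20)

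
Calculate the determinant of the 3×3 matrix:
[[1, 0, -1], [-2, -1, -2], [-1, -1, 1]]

Expansion along first row:
det = 1·det([[-1,-2],[-1,1]]) - 0·det([[-2,-2],[-1,1]]) + -1·det([[-2,-1],[-1,-1]])
    = 1·(-1·1 - -2·-1) - 0·(-2·1 - -2·-1) + -1·(-2·-1 - -1·-1)
    = 1·-3 - 0·-4 + -1·1
    = -3 + 0 + -1 = -4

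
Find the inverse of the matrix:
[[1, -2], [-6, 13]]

For [[a,b],[c,d]], inverse = (1/det)·[[d,-b],[-c,a]]
det = (1)(13) - (-2)(-6) = 13 - 12 = 1
Inverse = [[13, 2], [6, 1]]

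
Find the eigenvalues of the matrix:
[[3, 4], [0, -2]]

Characteristic equation: det(A - λI) = 0
λ² - (trace)λ + (det) = 0
trace = 3 + -2 = 1, det = (3)(-2) - (4)(0) = -6
λ² - (1)λ + (-6) = 0
λ = (1 ± √((1)² - 4·(-6))) / 2 = (1 ± √25) / 2
Solving: λ = -2, 3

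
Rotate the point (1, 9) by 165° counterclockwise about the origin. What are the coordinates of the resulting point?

Rotation matrix for 165°: [[cos 165°, -sin 165°], [sin 165°, cos 165°]] ≈ [[-0.965926, -0.258819], [0.258819, -0.965926]]
[[-0.965926, -0.258819], [0.258819, -0.965926]] × [1, 9]ᵀ ≈ [-3.2953, -8.4345]ᵀ
Result: (-3.2953, -8.4345)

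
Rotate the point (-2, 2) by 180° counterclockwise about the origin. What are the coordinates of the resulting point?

Rotation matrix for 180°: [[cos 180°, -sin 180°], [sin 180°, cos 180°]] = [[-1, 0], [0, -1]]
[[-1, 0], [0, -1]] × [-2, 2]ᵀ = [2, -2]ᵀ
Result: (2, -2)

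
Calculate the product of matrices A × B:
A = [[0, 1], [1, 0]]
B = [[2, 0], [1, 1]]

Matrix multiplication:
C[0][0] = 0×2 + 1×1 = 1
C[0][1] = 0×0 + 1×1 = 1
C[1][0] = 1×2 + 0×1 = 2
C[1][1] = 1×0 + 0×1 = 0
Result: [[1, 1], [2, 0]]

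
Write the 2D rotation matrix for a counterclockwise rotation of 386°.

Rotation matrix formula: [[cos θ, -sin θ], [sin θ, cos θ]]
For θ = 386°:
cos(386°) = 0.8988
sin(386°) = 0.4384
Result: [[0.8988, -0.4384], [0.4384, 0.8988]]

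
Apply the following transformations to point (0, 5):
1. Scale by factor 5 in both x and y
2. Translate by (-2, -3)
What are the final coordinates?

Step 1: Scale (0, 5) by 5 → (0, 25)
Step 2: Translate by (-2, -3) → (-2, 22)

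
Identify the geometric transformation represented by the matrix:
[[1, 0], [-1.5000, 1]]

This matrix represents: vertical shear with factor -1.5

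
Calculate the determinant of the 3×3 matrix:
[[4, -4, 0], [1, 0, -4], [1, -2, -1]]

Expansion along first row:
det = 4·det([[0,-4],[-2,-1]]) - -4·det([[1,-4],[1,-1]]) + 0·det([[1,0],[1,-2]])
    = 4·(0·-1 - -4·-2) - -4·(1·-1 - -4·1) + 0·(1·-2 - 0·1)
    = 4·-8 - -4·3 + 0·-2
    = -32 + 12 + 0 = -20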